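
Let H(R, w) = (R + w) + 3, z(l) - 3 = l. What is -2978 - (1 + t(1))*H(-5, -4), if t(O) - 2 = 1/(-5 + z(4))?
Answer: -2957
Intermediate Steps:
z(l) = 3 + l
t(O) = 5/2 (t(O) = 2 + 1/(-5 + (3 + 4)) = 2 + 1/(-5 + 7) = 2 + 1/2 = 2 + ½ = 5/2)
H(R, w) = 3 + R + w
-2978 - (1 + t(1))*H(-5, -4) = -2978 - (1 + 5/2)*(3 - 5 - 4) = -2978 - 7*(-6)/2 = -2978 - 1*(-21) = -2978 + 21 = -2957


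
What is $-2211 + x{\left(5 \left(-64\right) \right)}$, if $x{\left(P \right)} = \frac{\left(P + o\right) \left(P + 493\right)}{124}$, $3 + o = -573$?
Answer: $- \frac{107293}{31} \approx -3461.1$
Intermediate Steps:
$o = -576$ ($o = -3 - 573 = -576$)
$x{\left(P \right)} = \frac{\left(-576 + P\right) \left(493 + P\right)}{124}$ ($x{\left(P \right)} = \frac{\left(P - 576\right) \left(P + 493\right)}{124} = \left(-576 + P\right) \left(493 + P\right) \frac{1}{124} = \frac{\left(-576 + P\right) \left(493 + P\right)}{124}$)
$-2211 + x{\left(5 \left(-64\right) \right)} = -2211 - \left(\frac{70992}{31} - \frac{25600}{31} + \frac{83}{124} \cdot 5 \left(-64\right)\right) = -2211 - \left(\frac{64352}{31} - \frac{25600}{31}\right) = -2211 + \left(- \frac{70992}{31} + \frac{6640}{31} + \frac{1}{124} \cdot 102400\right) = -2211 + \left(- \frac{70992}{31} + \frac{6640}{31} + \frac{25600}{31}\right) = -2211 - \frac{38752}{31} = - \frac{107293}{31}$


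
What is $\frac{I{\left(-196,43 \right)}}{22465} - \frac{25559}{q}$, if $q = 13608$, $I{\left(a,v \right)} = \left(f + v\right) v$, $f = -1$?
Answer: $- \frac{549606887}{305703720} \approx -1.7978$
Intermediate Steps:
$I{\left(a,v \right)} = v \left(-1 + v\right)$ ($I{\left(a,v \right)} = \left(-1 + v\right) v = v \left(-1 + v\right)$)
$\frac{I{\left(-196,43 \right)}}{22465} - \frac{25559}{q} = \frac{43 \left(-1 + 43\right)}{22465} - \frac{25559}{13608} = 43 \cdot 42 \cdot \frac{1}{22465} - \frac{25559}{13608} = 1806 \cdot \frac{1}{22465} - \frac{25559}{13608} = \frac{1806}{22465} - \frac{25559}{13608} = - \frac{549606887}{305703720}$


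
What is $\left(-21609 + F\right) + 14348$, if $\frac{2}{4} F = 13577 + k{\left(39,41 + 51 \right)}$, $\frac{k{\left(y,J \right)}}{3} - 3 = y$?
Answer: $20145$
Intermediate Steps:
$k{\left(y,J \right)} = 9 + 3 y$
$F = 27406$ ($F = 2 \left(13577 + \left(9 + 3 \cdot 39\right)\right) = 2 \left(13577 + \left(9 + 117\right)\right) = 2 \left(13577 + 126\right) = 2 \cdot 13703 = 27406$)
$\left(-21609 + F\right) + 14348 = \left(-21609 + 27406\right) + 14348 = 5797 + 14348 = 20145$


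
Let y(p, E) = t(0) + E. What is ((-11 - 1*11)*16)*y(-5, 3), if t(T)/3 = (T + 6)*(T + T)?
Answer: -1056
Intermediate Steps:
t(T) = 6*T*(6 + T) (t(T) = 3*((T + 6)*(T + T)) = 3*((6 + T)*(2*T)) = 3*(2*T*(6 + T)) = 6*T*(6 + T))
y(p, E) = E (y(p, E) = 6*0*(6 + 0) + E = 6*0*6 + E = 0 + E = E)
((-11 - 1*11)*16)*y(-5, 3) = ((-11 - 1*11)*16)*3 = ((-11 - 11)*16)*3 = -22*16*3 = -352*3 = -1056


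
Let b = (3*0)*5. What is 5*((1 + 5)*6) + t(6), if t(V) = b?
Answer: 180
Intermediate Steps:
b = 0 (b = 0*5 = 0)
t(V) = 0
5*((1 + 5)*6) + t(6) = 5*((1 + 5)*6) + 0 = 5*(6*6) + 0 = 5*36 + 0 = 180 + 0 = 180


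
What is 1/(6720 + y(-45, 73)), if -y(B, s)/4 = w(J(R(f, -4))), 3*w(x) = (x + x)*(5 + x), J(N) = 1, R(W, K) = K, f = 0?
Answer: 1/6704 ≈ 0.00014916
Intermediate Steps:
w(x) = 2*x*(5 + x)/3 (w(x) = ((x + x)*(5 + x))/3 = ((2*x)*(5 + x))/3 = (2*x*(5 + x))/3 = 2*x*(5 + x)/3)
y(B, s) = -16 (y(B, s) = -8*(5 + 1)/3 = -8*6/3 = -4*4 = -16)
1/(6720 + y(-45, 73)) = 1/(6720 - 16) = 1/6704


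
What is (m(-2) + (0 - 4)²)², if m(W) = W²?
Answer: 400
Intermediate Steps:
(m(-2) + (0 - 4)²)² = ((-2)² + (0 - 4)²)² = (4 + (-4)²)² = (4 + 16)² = 20² = 400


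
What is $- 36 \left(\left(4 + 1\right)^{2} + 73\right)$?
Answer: $-3528$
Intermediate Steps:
$- 36 \left(\left(4 + 1\right)^{2} + 73\right) = - 36 \left(5^{2} + 73\right) = - 36 \left(25 + 73\right) = \left(-36\right) 98 = -3528$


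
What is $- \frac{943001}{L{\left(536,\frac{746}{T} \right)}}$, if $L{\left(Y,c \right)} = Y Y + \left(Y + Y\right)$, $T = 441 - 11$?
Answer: $- \frac{943001}{288368} \approx -3.2701$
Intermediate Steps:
$T = 430$
$L{\left(Y,c \right)} = Y^{2} + 2 Y$
$- \frac{943001}{L{\left(536,\frac{746}{T} \right)}} = - \frac{943001}{536 \left(2 + 536\right)} = - \frac{943001}{536 \cdot 538} = - \frac{943001}{288368}$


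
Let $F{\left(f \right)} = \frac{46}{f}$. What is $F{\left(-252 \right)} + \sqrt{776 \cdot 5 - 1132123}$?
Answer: $- \frac{23}{126} + i \sqrt{1128243} \approx -0.18254 + 1062.2 i$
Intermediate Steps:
$F{\left(-252 \right)} + \sqrt{776 \cdot 5 - 1132123} = \frac{46}{-252} + \sqrt{776 \cdot 5 - 1132123} = 46 \left(- \frac{1}{252}\right) + \sqrt{3880 - 1132123} = - \frac{23}{126} + \sqrt{-1128243} = - \frac{23}{126} + i \sqrt{1128243}$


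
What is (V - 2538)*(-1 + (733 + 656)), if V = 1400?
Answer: -1579544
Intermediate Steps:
(V - 2538)*(-1 + (733 + 656)) = (1400 - 2538)*(-1 + (733 + 656)) = -1138*(-1 + 1389) = -1138*1388 = -1579544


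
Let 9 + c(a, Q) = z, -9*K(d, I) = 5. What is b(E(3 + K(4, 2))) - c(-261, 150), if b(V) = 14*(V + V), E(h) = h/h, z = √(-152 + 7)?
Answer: 37 - I*√145 ≈ 37.0 - 12.042*I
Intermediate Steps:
z = I*√145 (z = √(-145) = I*√145 ≈ 12.042*I)
K(d, I) = -5/9 (K(d, I) = -⅑*5 = -5/9)
c(a, Q) = -9 + I*√145
E(h) = 1
b(V) = 28*V (b(V) = 14*(2*V) = 28*V)
b(E(3 + K(4, 2))) - c(-261, 150) = 28*1 - (-9 + I*√145) = 28 + (9 - I*√145) = 37 - I*√145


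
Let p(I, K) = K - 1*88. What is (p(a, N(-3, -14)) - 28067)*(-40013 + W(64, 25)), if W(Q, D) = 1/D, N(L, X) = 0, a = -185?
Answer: 5632824444/5 ≈ 1.1266e+9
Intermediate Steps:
p(I, K) = -88 + K (p(I, K) = K - 88 = -88 + K)
(p(a, N(-3, -14)) - 28067)*(-40013 + W(64, 25)) = ((-88 + 0) - 28067)*(-40013 + 1/25) = (-88 - 28067)*(-40013 + 1/25) = -28155*(-1000324/25) = 5632824444/5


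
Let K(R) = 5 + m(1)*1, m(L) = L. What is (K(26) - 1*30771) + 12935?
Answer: -17830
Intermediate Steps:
K(R) = 6 (K(R) = 5 + 1*1 = 5 + 1 = 6)
(K(26) - 1*30771) + 12935 = (6 - 1*30771) + 12935 = (6 - 30771) + 12935 = -30765 + 12935 = -17830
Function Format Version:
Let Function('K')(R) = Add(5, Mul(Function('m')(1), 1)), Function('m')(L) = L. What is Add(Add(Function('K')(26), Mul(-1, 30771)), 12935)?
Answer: -17830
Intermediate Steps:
Function('K')(R) = 6 (Function('K')(R) = Add(5, Mul(1, 1)) = Add(5, 1) = 6)
Add(Add(Function('K')(26), Mul(-1, 30771)), 12935) = Add(Add(6, Mul(-1, 30771)), 12935) = Add(Add(6, -30771), 12935) = Add(-30765, 12935) = -17830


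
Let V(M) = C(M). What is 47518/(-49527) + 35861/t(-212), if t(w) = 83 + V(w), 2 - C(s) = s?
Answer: 195774989/1634391 ≈ 119.78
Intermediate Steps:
C(s) = 2 - s
V(M) = 2 - M
t(w) = 85 - w (t(w) = 83 + (2 - w) = 85 - w)
47518/(-49527) + 35861/t(-212) = 47518/(-49527) + 35861/(85 - 1*(-212)) = 47518*(-1/49527) + 35861/(85 + 212) = -47518/49527 + 35861/297 = 195774989/1634391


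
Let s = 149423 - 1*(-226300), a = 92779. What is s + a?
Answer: 468502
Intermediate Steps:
s = 375723 (s = 149423 + 226300 = 375723)
s + a = 375723 + 92779 = 468502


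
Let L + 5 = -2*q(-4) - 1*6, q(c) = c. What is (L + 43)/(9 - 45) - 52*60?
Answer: -28090/9 ≈ -3121.1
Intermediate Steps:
L = -3 (L = -5 + (-2*(-4) - 1*6) = -5 + (8 - 6) = -5 + 2 = -3)
(L + 43)/(9 - 45) - 52*60 = (-3 + 43)/(9 - 45) - 52*60 = 40/(-36) - 3120 = 40*(-1/36) - 3120 = -10/9 - 3120 = -28090/9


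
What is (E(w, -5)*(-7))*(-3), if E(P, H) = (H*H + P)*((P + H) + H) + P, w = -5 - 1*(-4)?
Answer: -5565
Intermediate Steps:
w = -1 (w = -5 + 4 = -1)
E(P, H) = P + (P + H**2)*(P + 2*H) (E(P, H) = (H**2 + P)*((H + P) + H) + P = (P + H**2)*(P + 2*H) + P = P + (P + H**2)*(P + 2*H))
(E(w, -5)*(-7))*(-3) = ((-1 + (-1)**2 + 2*(-5)**3 - 1*(-5)**2 + 2*(-5)*(-1))*(-7))*(-3) = ((-1 + 1 + 2*(-125) - 1*25 + 10)*(-7))*(-3) = ((-1 + 1 - 250 - 25 + 10)*(-7))*(-3) = -265*(-7)*(-3) = 1855*(-3) = -5565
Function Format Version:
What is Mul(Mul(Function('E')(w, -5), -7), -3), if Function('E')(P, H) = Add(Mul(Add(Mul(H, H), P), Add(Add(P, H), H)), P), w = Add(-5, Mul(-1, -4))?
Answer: -5565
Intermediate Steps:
w = -1 (w = Add(-5, 4) = -1)
Function('E')(P, H) = Add(P, Mul(Add(P, Pow(H, 2)), Add(P, Mul(2, H)))) (Function('E')(P, H) = Add(Mul(Add(Pow(H, 2), P), Add(Add(H, P), H)), P) = Add(Mul(Add(P, Pow(H, 2)), Add(P, Mul(2, H))), P) = Add(P, Mul(Add(P, Pow(H, 2)), Add(P, Mul(2, H)))))
Mul(Mul(Function('E')(w, -5), -7), -3) = Mul(Mul(Add(-1, Pow(-1, 2), Mul(2, Pow(-5, 3)), Mul(-1, Pow(-5, 2)), Mul(2, -5, -1)), -7), -3) = Mul(Mul(Add(-1, 1, Mul(2, -125), Mul(-1, 25), 10), -7), -3) = Mul(Mul(Add(-1, 1, -250, -25, 10), -7), -3) = Mul(Mul(-265, -7), -3) = Mul(1855, -3) = -5565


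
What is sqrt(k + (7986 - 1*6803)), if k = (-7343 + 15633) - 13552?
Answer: I*sqrt(4079) ≈ 63.867*I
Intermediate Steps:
k = -5262 (k = 8290 - 13552 = -5262)
sqrt(k + (7986 - 1*6803)) = sqrt(-5262 + (7986 - 1*6803)) = sqrt(-5262 + (7986 - 6803)) = sqrt(-5262 + 1183) = sqrt(-4079) = I*sqrt(4079)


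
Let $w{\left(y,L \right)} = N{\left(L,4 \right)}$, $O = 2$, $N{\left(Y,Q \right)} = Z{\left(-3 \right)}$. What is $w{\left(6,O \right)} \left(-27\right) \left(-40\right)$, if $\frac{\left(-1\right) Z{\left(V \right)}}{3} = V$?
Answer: $9720$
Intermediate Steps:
$Z{\left(V \right)} = - 3 V$
$N{\left(Y,Q \right)} = 9$ ($N{\left(Y,Q \right)} = \left(-3\right) \left(-3\right) = 9$)
$w{\left(y,L \right)} = 9$
$w{\left(6,O \right)} \left(-27\right) \left(-40\right) = 9 \left(-27\right) \left(-40\right) = \left(-243\right) \left(-40\right) = 9720$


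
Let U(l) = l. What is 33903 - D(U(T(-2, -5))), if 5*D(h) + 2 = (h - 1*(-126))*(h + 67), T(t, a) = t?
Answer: 161457/5 ≈ 32291.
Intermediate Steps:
D(h) = -⅖ + (67 + h)*(126 + h)/5 (D(h) = -⅖ + ((h - 1*(-126))*(h + 67))/5 = -⅖ + ((h + 126)*(67 + h))/5 = -⅖ + ((126 + h)*(67 + h))/5 = -⅖ + ((67 + h)*(126 + h))/5 = -⅖ + (67 + h)*(126 + h)/5)
33903 - D(U(T(-2, -5))) = 33903 - (1688 + (⅕)*(-2)² + (193/5)*(-2)) = 33903 - (1688 + (⅕)*4 - 386/5) = 33903 - (1688 + ⅘ - 386/5) = 33903 - 1*8058/5 = 33903 - 8058/5 = 161457/5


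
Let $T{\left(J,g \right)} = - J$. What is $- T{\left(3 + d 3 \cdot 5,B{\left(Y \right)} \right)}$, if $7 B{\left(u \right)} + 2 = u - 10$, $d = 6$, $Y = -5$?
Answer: $93$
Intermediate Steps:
$B{\left(u \right)} = - \frac{12}{7} + \frac{u}{7}$ ($B{\left(u \right)} = - \frac{2}{7} + \frac{u - 10}{7} = - \frac{2}{7} + \frac{-10 + u}{7} = - \frac{2}{7} + \left(- \frac{10}{7} + \frac{u}{7}\right) = - \frac{12}{7} + \frac{u}{7}$)
$- T{\left(3 + d 3 \cdot 5,B{\left(Y \right)} \right)} = - \left(-1\right) \left(3 + 6 \cdot 3 \cdot 5\right) = - \left(-1\right) \left(3 + 18 \cdot 5\right) = - \left(-1\right) \left(3 + 90\right) = - \left(-1\right) 93 = \left(-1\right) \left(-93\right) = 93$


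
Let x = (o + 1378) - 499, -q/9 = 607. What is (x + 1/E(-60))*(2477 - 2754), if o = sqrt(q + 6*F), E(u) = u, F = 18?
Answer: -14608703/60 - 831*I*sqrt(595) ≈ -2.4348e+5 - 20270.0*I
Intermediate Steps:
q = -5463 (q = -9*607 = -5463)
o = 3*I*sqrt(595) (o = sqrt(-5463 + 6*18) = sqrt(-5463 + 108) = sqrt(-5355) = 3*I*sqrt(595) ≈ 73.178*I)
x = 879 + 3*I*sqrt(595) (x = (3*I*sqrt(595) + 1378) - 499 = (1378 + 3*I*sqrt(595)) - 499 = 879 + 3*I*sqrt(595) ≈ 879.0 + 73.178*I)
(x + 1/E(-60))*(2477 - 2754) = ((879 + 3*I*sqrt(595)) + 1/(-60))*(2477 - 2754) = ((879 + 3*I*sqrt(595)) - 1/60)*(-277) = (52739/60 + 3*I*sqrt(595))*(-277) = -14608703/60 - 831*I*sqrt(595)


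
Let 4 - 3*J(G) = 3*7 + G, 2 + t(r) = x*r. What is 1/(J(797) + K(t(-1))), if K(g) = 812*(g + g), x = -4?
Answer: 3/8930 ≈ 0.00033595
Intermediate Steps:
t(r) = -2 - 4*r
K(g) = 1624*g (K(g) = 812*(2*g) = 1624*g)
J(G) = -17/3 - G/3 (J(G) = 4/3 - (3*7 + G)/3 = 4/3 - (21 + G)/3 = 4/3 + (-7 - G/3) = -17/3 - G/3)
1/(J(797) + K(t(-1))) = 1/((-17/3 - 1/3*797) + 1624*(-2 - 4*(-1))) = 1/((-17/3 - 797/3) + 1624*(-2 + 4)) = 1/(-814/3 + 1624*2) = 1/(-814/3 + 3248) = 1/(8930/3) = 3/8930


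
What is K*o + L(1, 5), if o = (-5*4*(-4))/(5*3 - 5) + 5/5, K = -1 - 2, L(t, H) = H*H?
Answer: -2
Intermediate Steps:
L(t, H) = H²
K = -3
o = 9 (o = (-20*(-4))/(15 - 5) + 5*(⅕) = 80/10 + 1 = 80*(⅒) + 1 = 8 + 1 = 9)
K*o + L(1, 5) = -3*9 + 5² = -27 + 25 = -2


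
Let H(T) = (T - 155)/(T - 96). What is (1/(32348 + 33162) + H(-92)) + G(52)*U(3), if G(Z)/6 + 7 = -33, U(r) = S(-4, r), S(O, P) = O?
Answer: 5919712979/6157940 ≈ 961.31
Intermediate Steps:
U(r) = -4
G(Z) = -240 (G(Z) = -42 + 6*(-33) = -42 - 198 = -240)
H(T) = (-155 + T)/(-96 + T)
(1/(32348 + 33162) + H(-92)) + G(52)*U(3) = (1/(32348 + 33162) + (-155 - 92)/(-96 - 92)) - 240*(-4) = (1/65510 - 247/(-188)) + 960 = (1/65510 - 1/188*(-247)) + 960 = (1/65510 + 247/188) + 960 = 8090579/6157940 + 960 = 5919712979/6157940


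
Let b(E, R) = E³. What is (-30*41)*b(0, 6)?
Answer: 0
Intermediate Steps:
(-30*41)*b(0, 6) = -30*41*0³ = -1230*0 = 0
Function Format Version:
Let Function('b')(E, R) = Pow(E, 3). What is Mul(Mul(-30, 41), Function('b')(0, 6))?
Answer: 0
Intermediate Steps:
Mul(Mul(-30, 41), Function('b')(0, 6)) = Mul(Mul(-30, 41), Pow(0, 3)) = Mul(-1230, 0) = 0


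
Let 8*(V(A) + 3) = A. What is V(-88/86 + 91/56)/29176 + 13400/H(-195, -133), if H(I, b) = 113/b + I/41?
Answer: -733372308144029/306797076992 ≈ -2390.4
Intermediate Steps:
V(A) = -3 + A/8
H(I, b) = 113/b + I/41 (H(I, b) = 113/b + I*(1/41) = 113/b + I/41)
V(-88/86 + 91/56)/29176 + 13400/H(-195, -133) = (-3 + (-88/86 + 91/56)/8)/29176 + 13400/(113/(-133) + (1/41)*(-195)) = (-3 + (-88*1/86 + 91*(1/56))/8)*(1/29176) + 13400/(113*(-1/133) - 195/41) = (-3 + (-44/43 + 13/8)/8)*(1/29176) + 13400/(-113/133 - 195/41) = (-3 + (⅛)*(207/344))*(1/29176) + 13400/(-30568/5453) = (-3 + 207/2752)*(1/29176) + 13400*(-5453/30568) = -8049/2752*1/29176 - 9133775/3821 = -8049/80292352 - 9133775/3821 = -733372308144029/306797076992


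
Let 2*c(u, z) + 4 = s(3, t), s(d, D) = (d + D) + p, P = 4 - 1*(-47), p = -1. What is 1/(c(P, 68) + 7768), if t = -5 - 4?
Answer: 2/15525 ≈ 0.00012882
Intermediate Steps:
t = -9
P = 51 (P = 4 + 47 = 51)
s(d, D) = -1 + D + d (s(d, D) = (d + D) - 1 = (D + d) - 1 = -1 + D + d)
c(u, z) = -11/2 (c(u, z) = -2 + (-1 - 9 + 3)/2 = -2 + (½)*(-7) = -2 - 7/2 = -11/2)
1/(c(P, 68) + 7768) = 1/(-11/2 + 7768) = 1/(15525/2) = 2/15525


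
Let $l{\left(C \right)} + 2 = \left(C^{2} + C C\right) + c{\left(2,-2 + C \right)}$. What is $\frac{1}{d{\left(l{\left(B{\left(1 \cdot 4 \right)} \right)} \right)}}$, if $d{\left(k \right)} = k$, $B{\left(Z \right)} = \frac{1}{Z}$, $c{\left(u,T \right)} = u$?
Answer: $8$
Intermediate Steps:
$l{\left(C \right)} = 2 C^{2}$ ($l{\left(C \right)} = -2 + \left(\left(C^{2} + C C\right) + 2\right) = -2 + \left(\left(C^{2} + C^{2}\right) + 2\right) = -2 + \left(2 C^{2} + 2\right) = -2 + \left(2 + 2 C^{2}\right) = 2 C^{2}$)
$\frac{1}{d{\left(l{\left(B{\left(1 \cdot 4 \right)} \right)} \right)}} = \frac{1}{2 \left(\frac{1}{1 \cdot 4}\right)^{2}} = \frac{1}{2 \left(\frac{1}{4}\right)^{2}} = \frac{1}{2 \cdot \frac{1}{16}} = \frac{1}{\frac{1}{8}} = 8$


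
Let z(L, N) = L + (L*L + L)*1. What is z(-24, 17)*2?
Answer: 1056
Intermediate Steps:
z(L, N) = L² + 2*L (z(L, N) = L + (L² + L)*1 = L + (L + L²)*1 = L + (L + L²) = L² + 2*L)
z(-24, 17)*2 = -24*(2 - 24)*2 = -24*(-22)*2 = 528*2 = 1056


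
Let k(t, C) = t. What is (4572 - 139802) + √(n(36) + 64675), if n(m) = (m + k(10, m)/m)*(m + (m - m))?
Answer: -135230 + √65981 ≈ -1.3497e+5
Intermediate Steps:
n(m) = m*(m + 10/m) (n(m) = (m + 10/m)*(m + (m - m)) = (m + 10/m)*(m + 0) = (m + 10/m)*m = m*(m + 10/m))
(4572 - 139802) + √(n(36) + 64675) = (4572 - 139802) + √((10 + 36²) + 64675) = -135230 + √((10 + 1296) + 64675) = -135230 + √(1306 + 64675) = -135230 + √65981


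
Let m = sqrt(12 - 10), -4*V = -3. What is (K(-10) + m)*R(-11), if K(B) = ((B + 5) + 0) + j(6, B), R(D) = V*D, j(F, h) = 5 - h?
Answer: -165/2 - 33*sqrt(2)/4 ≈ -94.167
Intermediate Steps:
V = 3/4 (V = -1/4*(-3) = 3/4 ≈ 0.75000)
R(D) = 3*D/4
m = sqrt(2) ≈ 1.4142
K(B) = 10 (K(B) = ((B + 5) + 0) + (5 - B) = ((5 + B) + 0) + (5 - B) = (5 + B) + (5 - B) = 10)
(K(-10) + m)*R(-11) = (10 + sqrt(2))*((3/4)*(-11)) = (10 + sqrt(2))*(-33/4) = -165/2 - 33*sqrt(2)/4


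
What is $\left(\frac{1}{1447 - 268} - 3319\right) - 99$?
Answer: $- \frac{4029821}{1179} \approx -3418.0$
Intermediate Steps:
$\left(\frac{1}{1447 - 268} - 3319\right) - 99 = \left(\frac{1}{1179} - 3319\right) - 99 = - \frac{3913100}{1179} - 99 = - \frac{4029821}{1179}$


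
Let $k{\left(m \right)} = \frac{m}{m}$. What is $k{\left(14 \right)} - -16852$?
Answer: $16853$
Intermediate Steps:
$k{\left(m \right)} = 1$
$k{\left(14 \right)} - -16852 = 1 - -16852 = 1 + 16852 = 16853$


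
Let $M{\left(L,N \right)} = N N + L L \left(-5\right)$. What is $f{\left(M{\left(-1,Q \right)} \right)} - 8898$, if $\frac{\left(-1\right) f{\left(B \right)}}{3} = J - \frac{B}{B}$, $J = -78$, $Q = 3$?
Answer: $-8661$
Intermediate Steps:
$M{\left(L,N \right)} = N^{2} - 5 L^{2}$ ($M{\left(L,N \right)} = N^{2} + L^{2} \left(-5\right) = N^{2} - 5 L^{2}$)
$f{\left(B \right)} = 237$ ($f{\left(B \right)} = - 3 \left(-78 - \frac{B}{B}\right) = - 3 \left(-78 - 1\right) = \left(-3\right) \left(-79\right) = 237$)
$f{\left(M{\left(-1,Q \right)} \right)} - 8898 = 237 - 8898 = -8661$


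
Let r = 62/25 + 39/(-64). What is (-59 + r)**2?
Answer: 8355239649/2560000 ≈ 3263.8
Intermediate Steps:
r = 2993/1600 (r = 62*(1/25) + 39*(-1/64) = 62/25 - 39/64 = 2993/1600 ≈ 1.8706)
(-59 + r)**2 = (-59 + 2993/1600)**2 = (-91407/1600)**2 = 8355239649/2560000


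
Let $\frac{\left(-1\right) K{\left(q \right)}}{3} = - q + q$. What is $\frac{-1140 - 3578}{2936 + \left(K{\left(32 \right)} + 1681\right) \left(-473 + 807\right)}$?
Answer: $- \frac{2359}{282195} \approx -0.0083595$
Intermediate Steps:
$K{\left(q \right)} = 0$ ($K{\left(q \right)} = - 3 \left(- q + q\right) = \left(-3\right) 0 = 0$)
$\frac{-1140 - 3578}{2936 + \left(K{\left(32 \right)} + 1681\right) \left(-473 + 807\right)} = \frac{-1140 - 3578}{2936 + \left(0 + 1681\right) \left(-473 + 807\right)} = - \frac{4718}{2936 + 1681 \cdot 334} = - \frac{4718}{2936 + 561454} = - \frac{4718}{564390} = \left(-4718\right) \frac{1}{564390} = - \frac{2359}{282195}$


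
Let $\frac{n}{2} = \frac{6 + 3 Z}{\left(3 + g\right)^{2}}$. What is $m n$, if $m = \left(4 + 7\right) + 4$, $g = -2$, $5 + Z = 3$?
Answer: $0$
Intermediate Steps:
$Z = -2$ ($Z = -5 + 3 = -2$)
$m = 15$ ($m = 11 + 4 = 15$)
$n = 0$ ($n = 2 \frac{6 + 3 \left(-2\right)}{\left(3 - 2\right)^{2}} = 2 \frac{6 - 6}{1^{2}} = 2 \cdot \frac{0}{1} = 2 \cdot 0 \cdot 1 = 2 \cdot 0 = 0$)
$m n = 15 \cdot 0 = 0$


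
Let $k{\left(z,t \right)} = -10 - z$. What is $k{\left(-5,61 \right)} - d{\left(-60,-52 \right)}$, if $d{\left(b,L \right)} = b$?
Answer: $55$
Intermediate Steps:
$k{\left(-5,61 \right)} - d{\left(-60,-52 \right)} = \left(-10 - -5\right) - -60 = \left(-10 + 5\right) + 60 = -5 + 60 = 55$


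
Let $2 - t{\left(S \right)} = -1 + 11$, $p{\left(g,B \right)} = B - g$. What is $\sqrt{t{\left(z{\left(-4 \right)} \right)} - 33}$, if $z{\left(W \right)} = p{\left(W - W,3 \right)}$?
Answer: $i \sqrt{41} \approx 6.4031 i$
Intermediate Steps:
$z{\left(W \right)} = 3$ ($z{\left(W \right)} = 3 - \left(W - W\right) = 3 - 0 = 3 + 0 = 3$)
$t{\left(S \right)} = -8$ ($t{\left(S \right)} = 2 - \left(-1 + 11\right) = 2 - 10 = -8$)
$\sqrt{t{\left(z{\left(-4 \right)} \right)} - 33} = \sqrt{-8 - 33} = \sqrt{-41} = i \sqrt{41}$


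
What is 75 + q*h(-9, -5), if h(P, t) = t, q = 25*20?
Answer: -2425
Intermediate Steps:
q = 500
75 + q*h(-9, -5) = 75 + 500*(-5) = 75 - 2500 = -2425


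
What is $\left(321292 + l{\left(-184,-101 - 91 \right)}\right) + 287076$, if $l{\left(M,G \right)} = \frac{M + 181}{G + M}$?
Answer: $\frac{228746371}{376} \approx 6.0837 \cdot 10^{5}$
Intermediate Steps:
$l{\left(M,G \right)} = \frac{181 + M}{G + M}$
$\left(321292 + l{\left(-184,-101 - 91 \right)}\right) + 287076 = \left(321292 + \frac{181 - 184}{\left(-101 - 91\right) - 184}\right) + 287076 = \left(321292 + \frac{1}{-192 - 184} \left(-3\right)\right) + 287076 = \left(321292 + \frac{1}{-376} \left(-3\right)\right) + 287076 = \left(321292 - - \frac{3}{376}\right) + 287076 = \left(321292 + \frac{3}{376}\right) + 287076 = \frac{120805795}{376} + 287076 = \frac{228746371}{376}$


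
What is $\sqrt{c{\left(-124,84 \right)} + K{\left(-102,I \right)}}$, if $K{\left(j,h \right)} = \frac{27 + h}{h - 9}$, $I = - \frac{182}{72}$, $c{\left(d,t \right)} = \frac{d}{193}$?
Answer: $\frac{i \sqrt{17740481835}}{80095} \approx 1.6629 i$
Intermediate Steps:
$c{\left(d,t \right)} = \frac{d}{193}$ ($c{\left(d,t \right)} = d \frac{1}{193} = \frac{d}{193}$)
$I = - \frac{91}{36}$ ($I = \left(-182\right) \frac{1}{72} = - \frac{91}{36} \approx -2.5278$)
$K{\left(j,h \right)} = \frac{27 + h}{-9 + h}$ ($K{\left(j,h \right)} = \frac{27 + h}{h - 9} = \frac{27 + h}{-9 + h}$)
$\sqrt{c{\left(-124,84 \right)} + K{\left(-102,I \right)}} = \sqrt{\frac{1}{193} \left(-124\right) + \frac{27 - \frac{91}{36}}{-9 - \frac{91}{36}}} = \sqrt{- \frac{124}{193} + \frac{1}{- \frac{415}{36}} \cdot \frac{881}{36}} = \sqrt{- \frac{124}{193} - \frac{881}{415}} = \sqrt{- \frac{221493}{80095}} = \frac{i \sqrt{17740481835}}{80095}$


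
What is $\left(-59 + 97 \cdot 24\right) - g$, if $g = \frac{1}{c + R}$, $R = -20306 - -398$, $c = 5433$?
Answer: $\frac{32843776}{14475} \approx 2269.0$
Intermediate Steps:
$R = -19908$ ($R = -20306 + 398 = -19908$)
$g = - \frac{1}{14475}$ ($g = \frac{1}{5433 - 19908} = \frac{1}{-14475} = - \frac{1}{14475} \approx -6.9085 \cdot 10^{-5}$)
$\left(-59 + 97 \cdot 24\right) - g = \left(-59 + 97 \cdot 24\right) - - \frac{1}{14475} = \left(-59 + 2328\right) + \frac{1}{14475} = 2269 + \frac{1}{14475} = \frac{32843776}{14475}$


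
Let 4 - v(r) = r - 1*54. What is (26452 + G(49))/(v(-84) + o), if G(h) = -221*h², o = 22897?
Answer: -504169/23039 ≈ -21.883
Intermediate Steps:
v(r) = 58 - r (v(r) = 4 - (r - 1*54) = 4 - (r - 54) = 4 - (-54 + r) = 4 + (54 - r) = 58 - r)
(26452 + G(49))/(v(-84) + o) = (26452 - 221*49²)/((58 - 1*(-84)) + 22897) = (26452 - 221*2401)/((58 + 84) + 22897) = (26452 - 530621)/(142 + 22897) = -504169/23039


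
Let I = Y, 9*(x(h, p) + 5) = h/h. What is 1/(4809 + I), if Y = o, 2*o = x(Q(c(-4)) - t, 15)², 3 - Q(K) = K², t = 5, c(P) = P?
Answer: 81/390497 ≈ 0.00020743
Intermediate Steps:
Q(K) = 3 - K²
x(h, p) = -44/9 (x(h, p) = -5 + (h/h)/9 = -5 + (⅑)*1 = -5 + ⅑ = -44/9)
o = 968/81 (o = (-44/9)²/2 = (½)*(1936/81) = 968/81 ≈ 11.951)
Y = 968/81 ≈ 11.951
I = 968/81 ≈ 11.951
1/(4809 + I) = 1/(4809 + 968/81) = 1/(390497/81) = 81/390497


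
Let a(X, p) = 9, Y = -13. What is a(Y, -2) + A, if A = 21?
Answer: 30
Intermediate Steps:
a(Y, -2) + A = 9 + 21 = 30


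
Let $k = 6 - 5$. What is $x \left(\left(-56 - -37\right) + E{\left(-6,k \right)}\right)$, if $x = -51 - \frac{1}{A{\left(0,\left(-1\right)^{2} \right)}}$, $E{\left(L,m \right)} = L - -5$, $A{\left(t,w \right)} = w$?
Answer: $1040$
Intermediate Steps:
$k = 1$
$E{\left(L,m \right)} = 5 + L$ ($E{\left(L,m \right)} = L + 5 = 5 + L$)
$x = -52$ ($x = -51 - \frac{1}{\left(-1\right)^{2}} = -51 - 1^{-1} = -51 - 1 = -52$)
$x \left(\left(-56 - -37\right) + E{\left(-6,k \right)}\right) = - 52 \left(\left(-56 - -37\right) + \left(5 - 6\right)\right) = - 52 \left(\left(-56 + 37\right) - 1\right) = - 52 \left(-19 - 1\right) = \left(-52\right) \left(-20\right) = 1040$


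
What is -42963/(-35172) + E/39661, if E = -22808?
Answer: 300584189/464985564 ≈ 0.64644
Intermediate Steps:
-42963/(-35172) + E/39661 = -42963/(-35172) - 22808/39661 = -42963*(-1/35172) - 22808*1/39661 = 14321/11724 - 22808/39661 = 300584189/464985564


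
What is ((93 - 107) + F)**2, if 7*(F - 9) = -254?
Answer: 83521/49 ≈ 1704.5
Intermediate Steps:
F = -191/7 (F = 9 + (1/7)*(-254) = 9 - 254/7 = -191/7 ≈ -27.286)
((93 - 107) + F)**2 = ((93 - 107) - 191/7)**2 = (-14 - 191/7)**2 = (-289/7)**2 = 83521/49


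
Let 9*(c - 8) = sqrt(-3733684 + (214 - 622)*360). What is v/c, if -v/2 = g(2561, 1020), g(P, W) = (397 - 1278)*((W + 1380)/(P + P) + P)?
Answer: 1872490089924/2487850157 - 52013613609*I*sqrt(970141)/2487850157 ≈ 752.65 - 20593.0*I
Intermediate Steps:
c = 8 + 2*I*sqrt(970141)/9 (c = 8 + sqrt(-3733684 + (214 - 622)*360)/9 = 8 + sqrt(-3733684 - 408*360)/9 = 8 + sqrt(-3733684 - 146880)/9 = 8 + sqrt(-3880564)/9 = 8 + (2*I*sqrt(970141))/9 = 8 + 2*I*sqrt(970141)/9 ≈ 8.0 + 218.88*I)
g(P, W) = -881*P - 881*(1380 + W)/(2*P) (g(P, W) = -881*((1380 + W)/((2*P)) + P) = -881*((1380 + W)*(1/(2*P)) + P) = -881*((1380 + W)/(2*P) + P) = -881*(P + (1380 + W)/(2*P)) = -881*P - 881*(1380 + W)/(2*P))
v = 11558580802/2561 (v = -881*(-1380 - 1*1020 - 2*2561**2)/2561 = -881*(-1380 - 1020 - 2*6558721)/2561 = -881*(-1380 - 1020 - 13117442)/2561 = -881*(-13119842)/2561 = -2*(-5779290401/2561) = 11558580802/2561 ≈ 4.5133e+6)
v/c = 11558580802/(2561*(8 + 2*I*sqrt(970141)/9))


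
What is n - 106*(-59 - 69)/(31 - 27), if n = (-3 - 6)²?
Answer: 3473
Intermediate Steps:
n = 81 (n = (-9)² = 81)
n - 106*(-59 - 69)/(31 - 27) = 81 - 106*(-59 - 69)/(31 - 27) = 81 - (-13568)/4 = 81 - 106*(-32) = 81 + 3392 = 3473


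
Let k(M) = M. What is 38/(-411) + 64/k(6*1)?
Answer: 4346/411 ≈ 10.574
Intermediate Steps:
38/(-411) + 64/k(6*1) = 38/(-411) + 64/((6*1)) = 38*(-1/411) + 64/6 = -38/411 + 64*(⅙) = -38/411 + 32/3 = 4346/411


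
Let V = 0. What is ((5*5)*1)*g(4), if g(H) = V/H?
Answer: 0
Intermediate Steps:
g(H) = 0 (g(H) = 0/H = 0)
((5*5)*1)*g(4) = ((5*5)*1)*0 = (25*1)*0 = 25*0 = 0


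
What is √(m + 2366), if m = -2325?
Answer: √41 ≈ 6.4031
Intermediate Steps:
√(m + 2366) = √(-2325 + 2366) = √41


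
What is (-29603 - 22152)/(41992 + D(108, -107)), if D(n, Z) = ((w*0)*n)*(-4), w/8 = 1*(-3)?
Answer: -51755/41992 ≈ -1.2325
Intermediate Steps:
w = -24 (w = 8*(1*(-3)) = 8*(-3) = -24)
D(n, Z) = 0 (D(n, Z) = ((-24*0)*n)*(-4) = (0*n)*(-4) = 0*(-4) = 0)
(-29603 - 22152)/(41992 + D(108, -107)) = (-29603 - 22152)/(41992 + 0) = -51755/41992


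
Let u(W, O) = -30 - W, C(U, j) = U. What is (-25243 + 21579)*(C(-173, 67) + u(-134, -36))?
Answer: 252816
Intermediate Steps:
(-25243 + 21579)*(C(-173, 67) + u(-134, -36)) = (-25243 + 21579)*(-173 + (-30 - 1*(-134))) = -3664*(-173 + (-30 + 134)) = -3664*(-173 + 104) = -3664*(-69) = 252816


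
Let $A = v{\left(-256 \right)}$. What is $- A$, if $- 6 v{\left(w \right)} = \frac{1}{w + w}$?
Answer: $- \frac{1}{3072} \approx -0.00032552$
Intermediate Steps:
$v{\left(w \right)} = - \frac{1}{12 w}$ ($v{\left(w \right)} = - \frac{1}{6 \left(w + w\right)} = - \frac{1}{6 \cdot 2 w} = - \frac{\frac{1}{2} \frac{1}{w}}{6} = - \frac{1}{12 w}$)
$A = \frac{1}{3072}$ ($A = - \frac{1}{12 \left(-256\right)} = \left(- \frac{1}{12}\right) \left(- \frac{1}{256}\right) = \frac{1}{3072} \approx 0.00032552$)
$- A = \left(-1\right) \frac{1}{3072} = - \frac{1}{3072}$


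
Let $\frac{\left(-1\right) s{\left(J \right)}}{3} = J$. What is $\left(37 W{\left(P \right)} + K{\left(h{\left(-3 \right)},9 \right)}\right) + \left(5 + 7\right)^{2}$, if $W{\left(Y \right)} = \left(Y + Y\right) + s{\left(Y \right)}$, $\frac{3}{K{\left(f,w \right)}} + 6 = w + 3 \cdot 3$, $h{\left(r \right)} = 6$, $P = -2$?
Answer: $\frac{873}{4} \approx 218.25$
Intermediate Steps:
$s{\left(J \right)} = - 3 J$
$K{\left(f,w \right)} = \frac{3}{3 + w}$ ($K{\left(f,w \right)} = \frac{3}{-6 + \left(w + 3 \cdot 3\right)} = \frac{3}{-6 + \left(w + 9\right)} = \frac{3}{-6 + \left(9 + w\right)} = \frac{3}{3 + w}$)
$W{\left(Y \right)} = - Y$ ($W{\left(Y \right)} = \left(Y + Y\right) - 3 Y = 2 Y - 3 Y = - Y$)
$\left(37 W{\left(P \right)} + K{\left(h{\left(-3 \right)},9 \right)}\right) + \left(5 + 7\right)^{2} = \left(37 \left(\left(-1\right) \left(-2\right)\right) + \frac{3}{3 + 9}\right) + \left(5 + 7\right)^{2} = \left(37 \cdot 2 + \frac{3}{12}\right) + 12^{2} = \left(74 + 3 \cdot \frac{1}{12}\right) + 144 = \left(74 + \frac{1}{4}\right) + 144 = \frac{297}{4} + 144 = \frac{873}{4}$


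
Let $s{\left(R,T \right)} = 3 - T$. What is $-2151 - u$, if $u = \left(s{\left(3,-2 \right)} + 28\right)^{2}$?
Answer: $-3240$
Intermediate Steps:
$u = 1089$ ($u = \left(\left(3 - -2\right) + 28\right)^{2} = \left(\left(3 + 2\right) + 28\right)^{2} = \left(5 + 28\right)^{2} = 33^{2} = 1089$)
$-2151 - u = -2151 - 1089 = -3240$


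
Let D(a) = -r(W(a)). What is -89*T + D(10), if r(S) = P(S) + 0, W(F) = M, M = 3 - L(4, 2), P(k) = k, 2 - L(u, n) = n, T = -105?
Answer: 9342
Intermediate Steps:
L(u, n) = 2 - n
M = 3 (M = 3 - (2 - 1*2) = 3 - (2 - 2) = 3 - 1*0 = 3 + 0 = 3)
W(F) = 3
r(S) = S (r(S) = S + 0 = S)
D(a) = -3 (D(a) = -1*3 = -3)
-89*T + D(10) = -89*(-105) - 3 = 9345 - 3 = 9342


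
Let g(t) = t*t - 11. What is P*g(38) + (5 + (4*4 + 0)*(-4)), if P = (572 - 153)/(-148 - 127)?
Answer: -616652/275 ≈ -2242.4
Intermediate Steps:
P = -419/275 (P = 419/(-275) = 419*(-1/275) = -419/275 ≈ -1.5236)
g(t) = -11 + t**2 (g(t) = t**2 - 11 = -11 + t**2)
P*g(38) + (5 + (4*4 + 0)*(-4)) = -419*(-11 + 38**2)/275 + (5 + (4*4 + 0)*(-4)) = -419*(-11 + 1444)/275 + (5 + (16 + 0)*(-4)) = -419/275*1433 + (5 + 16*(-4)) = -600427/275 + (5 - 64) = -600427/275 - 59 = -616652/275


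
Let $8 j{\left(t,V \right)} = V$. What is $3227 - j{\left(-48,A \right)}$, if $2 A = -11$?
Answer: $\frac{51643}{16} \approx 3227.7$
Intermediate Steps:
$A = - \frac{11}{2}$ ($A = \frac{1}{2} \left(-11\right) = - \frac{11}{2} \approx -5.5$)
$j{\left(t,V \right)} = \frac{V}{8}$
$3227 - j{\left(-48,A \right)} = 3227 - \frac{1}{8} \left(- \frac{11}{2}\right) = 3227 - - \frac{11}{16} = 3227 + \frac{11}{16} = \frac{51643}{16}$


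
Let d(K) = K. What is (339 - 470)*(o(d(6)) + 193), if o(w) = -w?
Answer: -24497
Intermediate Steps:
(339 - 470)*(o(d(6)) + 193) = (339 - 470)*(-1*6 + 193) = -131*(-6 + 193) = -131*187 = -24497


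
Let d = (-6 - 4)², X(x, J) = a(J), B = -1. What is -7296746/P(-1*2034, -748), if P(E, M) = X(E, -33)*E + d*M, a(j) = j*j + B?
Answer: 3648373/1143896 ≈ 3.1894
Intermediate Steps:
a(j) = -1 + j² (a(j) = j*j - 1 = j² - 1 = -1 + j²)
X(x, J) = -1 + J²
d = 100 (d = (-10)² = 100)
P(E, M) = 100*M + 1088*E (P(E, M) = (-1 + (-33)²)*E + 100*M = (-1 + 1089)*E + 100*M = 1088*E + 100*M = 100*M + 1088*E)
-7296746/P(-1*2034, -748) = -7296746/(100*(-748) + 1088*(-1*2034)) = -7296746/(-74800 + 1088*(-2034)) = -7296746/(-74800 - 2212992) = -7296746/(-2287792) = -7296746*(-1/2287792) = 3648373/1143896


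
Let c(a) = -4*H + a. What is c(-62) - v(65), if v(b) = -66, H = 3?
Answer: -8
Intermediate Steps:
c(a) = -12 + a (c(a) = -4*3 + a = -12 + a)
c(-62) - v(65) = (-12 - 62) - 1*(-66) = -74 + 66 = -8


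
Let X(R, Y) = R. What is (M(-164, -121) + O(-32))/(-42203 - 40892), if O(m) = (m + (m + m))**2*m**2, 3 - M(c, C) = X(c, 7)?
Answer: -9437351/83095 ≈ -113.57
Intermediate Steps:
M(c, C) = 3 - c
O(m) = 9*m**4 (O(m) = (m + 2*m)**2*m**2 = (3*m)**2*m**2 = (9*m**2)*m**2 = 9*m**4)
(M(-164, -121) + O(-32))/(-42203 - 40892) = ((3 - 1*(-164)) + 9*(-32)**4)/(-42203 - 40892) = ((3 + 164) + 9*1048576)/(-83095) = (167 + 9437184)*(-1/83095) = 9437351*(-1/83095) = -9437351/83095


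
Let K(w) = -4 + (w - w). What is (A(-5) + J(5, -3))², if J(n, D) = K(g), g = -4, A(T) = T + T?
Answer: 196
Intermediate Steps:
A(T) = 2*T
K(w) = -4 (K(w) = -4 + 0 = -4)
J(n, D) = -4
(A(-5) + J(5, -3))² = (2*(-5) - 4)² = (-10 - 4)² = (-14)² = 196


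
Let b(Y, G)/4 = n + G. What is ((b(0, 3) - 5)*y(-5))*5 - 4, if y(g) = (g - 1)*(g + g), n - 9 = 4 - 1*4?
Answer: 12896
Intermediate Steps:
n = 9 (n = 9 + (4 - 1*4) = 9 + (4 - 4) = 9 + 0 = 9)
y(g) = 2*g*(-1 + g) (y(g) = (-1 + g)*(2*g) = 2*g*(-1 + g))
b(Y, G) = 36 + 4*G (b(Y, G) = 4*(9 + G) = 36 + 4*G)
((b(0, 3) - 5)*y(-5))*5 - 4 = (((36 + 4*3) - 5)*(2*(-5)*(-1 - 5)))*5 - 4 = (((36 + 12) - 5)*(2*(-5)*(-6)))*5 - 4 = ((48 - 5)*60)*5 - 4 = (43*60)*5 - 4 = 2580*5 - 4 = 12900 - 4 = 12896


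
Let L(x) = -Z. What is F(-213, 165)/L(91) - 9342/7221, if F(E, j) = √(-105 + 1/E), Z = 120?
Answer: -3114/2407 - I*√4763958/25560 ≈ -1.2937 - 0.085393*I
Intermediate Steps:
L(x) = -120 (L(x) = -1*120 = -120)
F(-213, 165)/L(91) - 9342/7221 = √(-105 + 1/(-213))/(-120) - 9342/7221 = √(-105 - 1/213)*(-1/120) - 9342*1/7221 = √(-22366/213)*(-1/120) - 3114/2407 = (I*√4763958/213)*(-1/120) - 3114/2407 = -I*√4763958/25560 - 3114/2407 = -3114/2407 - I*√4763958/25560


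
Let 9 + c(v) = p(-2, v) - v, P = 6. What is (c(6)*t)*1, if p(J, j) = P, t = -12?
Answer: 108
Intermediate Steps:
p(J, j) = 6
c(v) = -3 - v (c(v) = -9 + (6 - v) = -3 - v)
(c(6)*t)*1 = ((-3 - 1*6)*(-12))*1 = ((-3 - 6)*(-12))*1 = -9*(-12)*1 = 108*1 = 108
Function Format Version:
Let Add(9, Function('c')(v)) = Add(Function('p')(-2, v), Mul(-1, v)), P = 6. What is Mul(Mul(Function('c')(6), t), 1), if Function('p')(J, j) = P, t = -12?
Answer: 108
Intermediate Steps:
Function('p')(J, j) = 6
Function('c')(v) = Add(-3, Mul(-1, v)) (Function('c')(v) = Add(-9, Add(6, Mul(-1, v))) = Add(-3, Mul(-1, v)))
Mul(Mul(Function('c')(6), t), 1) = Mul(Mul(Add(-3, Mul(-1, 6)), -12), 1) = Mul(Mul(Add(-3, -6), -12), 1) = Mul(Mul(-9, -12), 1) = Mul(108, 1) = 108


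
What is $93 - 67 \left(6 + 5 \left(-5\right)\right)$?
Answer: $1366$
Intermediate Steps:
$93 - 67 \left(6 + 5 \left(-5\right)\right) = 93 - 67 \left(6 - 25\right) = 93 - -1273 = 93 + 1273 = 1366$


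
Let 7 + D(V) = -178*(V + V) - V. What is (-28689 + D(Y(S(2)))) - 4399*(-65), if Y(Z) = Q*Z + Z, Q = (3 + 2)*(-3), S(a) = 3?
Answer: 272233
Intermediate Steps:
Q = -15 (Q = 5*(-3) = -15)
Y(Z) = -14*Z (Y(Z) = -15*Z + Z = -14*Z)
D(V) = -7 - 357*V (D(V) = -7 + (-178*(V + V) - V) = -7 + (-356*V - V) = -7 - 357*V)
(-28689 + D(Y(S(2)))) - 4399*(-65) = (-28689 + (-7 - (-4998)*3)) - 4399*(-65) = (-28689 + (-7 - 357*(-42))) + 285935 = (-28689 + (-7 + 14994)) + 285935 = (-28689 + 14987) + 285935 = -13702 + 285935 = 272233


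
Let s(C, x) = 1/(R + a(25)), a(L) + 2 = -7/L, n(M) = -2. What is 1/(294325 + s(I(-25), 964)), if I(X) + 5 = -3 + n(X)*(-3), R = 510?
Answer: 12693/3735867250 ≈ 3.3976e-6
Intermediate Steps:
a(L) = -2 - 7/L
I(X) = -2 (I(X) = -5 + (-3 - 2*(-3)) = -5 + (-3 + 6) = -5 + 3 = -2)
s(C, x) = 25/12693 (s(C, x) = 1/(510 + (-2 - 7/25)) = 1/(510 - 57/25) = 1/(12693/25) = 25/12693)
1/(294325 + s(I(-25), 964)) = 1/(294325 + 25/12693) = 1/(3735867250/12693) = 12693/3735867250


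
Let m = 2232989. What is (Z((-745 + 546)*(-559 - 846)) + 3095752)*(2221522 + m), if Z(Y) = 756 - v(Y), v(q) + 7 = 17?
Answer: 13793384402478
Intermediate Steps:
v(q) = 10 (v(q) = -7 + 17 = 10)
Z(Y) = 746 (Z(Y) = 756 - 1*10 = 756 - 10 = 746)
(Z((-745 + 546)*(-559 - 846)) + 3095752)*(2221522 + m) = (746 + 3095752)*(2221522 + 2232989) = 3096498*4454511 = 13793384402478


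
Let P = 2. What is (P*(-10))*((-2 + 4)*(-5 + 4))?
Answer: 40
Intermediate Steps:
(P*(-10))*((-2 + 4)*(-5 + 4)) = (2*(-10))*((-2 + 4)*(-5 + 4)) = -40*(-1) = -20*(-2) = 40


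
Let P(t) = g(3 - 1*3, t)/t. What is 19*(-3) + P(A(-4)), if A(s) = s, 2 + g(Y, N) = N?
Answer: -111/2 ≈ -55.500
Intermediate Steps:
g(Y, N) = -2 + N
P(t) = (-2 + t)/t
19*(-3) + P(A(-4)) = 19*(-3) + (-2 - 4)/(-4) = -57 - 1/4*(-6) = -57 + 3/2 = -111/2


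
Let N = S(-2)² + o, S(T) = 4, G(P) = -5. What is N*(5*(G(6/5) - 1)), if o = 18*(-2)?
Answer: 600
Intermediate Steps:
o = -36
N = -20 (N = 4² - 36 = 16 - 36 = -20)
N*(5*(G(6/5) - 1)) = -100*(-5 - 1) = -100*(-6) = -20*(-30) = 600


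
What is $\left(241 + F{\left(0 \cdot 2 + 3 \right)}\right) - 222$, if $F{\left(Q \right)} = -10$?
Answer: $9$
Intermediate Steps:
$\left(241 + F{\left(0 \cdot 2 + 3 \right)}\right) - 222 = \left(241 - 10\right) - 222 = 231 - 222 = 9$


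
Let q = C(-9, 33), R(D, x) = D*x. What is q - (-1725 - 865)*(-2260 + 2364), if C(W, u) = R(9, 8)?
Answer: 269432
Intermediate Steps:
C(W, u) = 72 (C(W, u) = 9*8 = 72)
q = 72
q - (-1725 - 865)*(-2260 + 2364) = 72 - (-1725 - 865)*(-2260 + 2364) = 72 - (-2590)*104 = 72 - 1*(-269360) = 72 + 269360 = 269432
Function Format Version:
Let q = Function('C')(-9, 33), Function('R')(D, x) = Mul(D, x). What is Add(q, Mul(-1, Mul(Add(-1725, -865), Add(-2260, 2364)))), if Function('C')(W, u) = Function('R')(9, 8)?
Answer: 269432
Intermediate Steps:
Function('C')(W, u) = 72 (Function('C')(W, u) = Mul(9, 8) = 72)
q = 72
Add(q, Mul(-1, Mul(Add(-1725, -865), Add(-2260, 2364)))) = Add(72, Mul(-1, Mul(Add(-1725, -865), Add(-2260, 2364)))) = Add(72, Mul(-1, Mul(-2590, 104))) = Add(72, Mul(-1, -269360)) = Add(72, 269360) = 269432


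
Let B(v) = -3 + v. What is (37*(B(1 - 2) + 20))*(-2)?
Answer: -1184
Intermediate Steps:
(37*(B(1 - 2) + 20))*(-2) = (37*((-3 + (1 - 2)) + 20))*(-2) = (37*((-3 - 1) + 20))*(-2) = (37*(-4 + 20))*(-2) = (37*16)*(-2) = 592*(-2) = -1184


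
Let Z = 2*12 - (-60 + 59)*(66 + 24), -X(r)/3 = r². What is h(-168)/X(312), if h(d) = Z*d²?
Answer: -1862/169 ≈ -11.018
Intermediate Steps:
X(r) = -3*r²
Z = 114 (Z = 24 - (-1)*90 = 24 - 1*(-90) = 24 + 90 = 114)
h(d) = 114*d²
h(-168)/X(312) = (114*(-168)²)/((-3*312²)) = (114*28224)/((-3*97344)) = 3217536/(-292032) = 3217536*(-1/292032) = -1862/169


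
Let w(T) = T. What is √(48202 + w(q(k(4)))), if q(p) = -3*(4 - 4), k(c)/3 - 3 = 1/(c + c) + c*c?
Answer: √48202 ≈ 219.55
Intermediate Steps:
k(c) = 9 + 3*c² + 3/(2*c) (k(c) = 9 + 3*(1/(c + c) + c*c) = 9 + 3*(1/(2*c) + c²) = 9 + 3*(c² + 1/(2*c)) = 9 + (3*c² + 3/(2*c)) = 9 + 3*c² + 3/(2*c))
q(p) = 0 (q(p) = -3*0 = 0)
√(48202 + w(q(k(4)))) = √(48202 + 0) = √48202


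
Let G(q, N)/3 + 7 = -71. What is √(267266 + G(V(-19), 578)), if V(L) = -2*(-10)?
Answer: 2*√66758 ≈ 516.75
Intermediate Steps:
V(L) = 20
G(q, N) = -234 (G(q, N) = -21 + 3*(-71) = -21 - 213 = -234)
√(267266 + G(V(-19), 578)) = √(267266 - 234) = √267032 = 2*√66758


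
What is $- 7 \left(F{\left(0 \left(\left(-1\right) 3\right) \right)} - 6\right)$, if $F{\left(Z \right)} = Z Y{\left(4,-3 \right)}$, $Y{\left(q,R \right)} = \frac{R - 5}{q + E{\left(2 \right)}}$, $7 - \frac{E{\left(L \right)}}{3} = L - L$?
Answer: $42$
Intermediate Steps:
$E{\left(L \right)} = 21$ ($E{\left(L \right)} = 21 - 3 \left(L - L\right) = 21 - 0 = 21 + 0 = 21$)
$Y{\left(q,R \right)} = \frac{-5 + R}{21 + q}$ ($Y{\left(q,R \right)} = \frac{R - 5}{q + 21} = \frac{-5 + R}{21 + q}$)
$F{\left(Z \right)} = - \frac{8 Z}{25}$ ($F{\left(Z \right)} = Z \frac{-5 - 3}{21 + 4} = Z \frac{1}{25} \left(-8\right) = Z \left(- \frac{8}{25}\right) = - \frac{8 Z}{25}$)
$- 7 \left(F{\left(0 \left(\left(-1\right) 3\right) \right)} - 6\right) = - 7 \left(- \frac{8 \cdot 0 \left(\left(-1\right) 3\right)}{25} - 6\right) = - 7 \left(- \frac{8 \cdot 0 \left(-3\right)}{25} - 6\right) = - 7 \left(\left(- \frac{8}{25}\right) 0 - 6\right) = - 7 \left(0 - 6\right) = \left(-7\right) \left(-6\right) = 42$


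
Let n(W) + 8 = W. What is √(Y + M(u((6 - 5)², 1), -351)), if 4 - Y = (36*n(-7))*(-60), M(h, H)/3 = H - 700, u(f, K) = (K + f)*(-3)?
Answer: I*√35549 ≈ 188.54*I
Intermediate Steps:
u(f, K) = -3*K - 3*f
n(W) = -8 + W
M(h, H) = -2100 + 3*H (M(h, H) = 3*(H - 700) = 3*(-700 + H) = -2100 + 3*H)
Y = -32396 (Y = 4 - 36*(-8 - 7)*(-60) = 4 - 36*(-15)*(-60) = 4 - (-540)*(-60) = 4 - 1*32400 = 4 - 32400 = -32396)
√(Y + M(u((6 - 5)², 1), -351)) = √(-32396 + (-2100 + 3*(-351))) = √(-32396 + (-2100 - 1053)) = √(-32396 - 3153) = √(-35549) = I*√35549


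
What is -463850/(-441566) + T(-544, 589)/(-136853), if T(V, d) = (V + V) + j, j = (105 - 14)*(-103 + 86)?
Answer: 32321395230/30214815899 ≈ 1.0697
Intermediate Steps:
j = -1547 (j = 91*(-17) = -1547)
T(V, d) = -1547 + 2*V (T(V, d) = (V + V) - 1547 = 2*V - 1547 = -1547 + 2*V)
-463850/(-441566) + T(-544, 589)/(-136853) = -463850/(-441566) + (-1547 + 2*(-544))/(-136853) = -463850*(-1/441566) + (-1547 - 1088)*(-1/136853) = 231925/220783 - 2635*(-1/136853) = 231925/220783 + 2635/136853 = 32321395230/30214815899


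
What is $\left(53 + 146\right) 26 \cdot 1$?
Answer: $5174$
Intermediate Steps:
$\left(53 + 146\right) 26 \cdot 1 = 199 \cdot 26 = 5174$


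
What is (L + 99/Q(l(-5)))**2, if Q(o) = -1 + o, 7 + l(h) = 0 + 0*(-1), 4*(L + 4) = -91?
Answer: 97969/64 ≈ 1530.8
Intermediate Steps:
L = -107/4 (L = -4 + (1/4)*(-91) = -4 - 91/4 = -107/4 ≈ -26.750)
l(h) = -7 (l(h) = -7 + (0 + 0*(-1)) = -7 + (0 + 0) = -7 + 0 = -7)
(L + 99/Q(l(-5)))**2 = (-107/4 + 99/(-1 - 7))**2 = (-107/4 + 99/(-8))**2 = (-107/4 + 99*(-1/8))**2 = (-107/4 - 99/8)**2 = (-313/8)**2 = 97969/64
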